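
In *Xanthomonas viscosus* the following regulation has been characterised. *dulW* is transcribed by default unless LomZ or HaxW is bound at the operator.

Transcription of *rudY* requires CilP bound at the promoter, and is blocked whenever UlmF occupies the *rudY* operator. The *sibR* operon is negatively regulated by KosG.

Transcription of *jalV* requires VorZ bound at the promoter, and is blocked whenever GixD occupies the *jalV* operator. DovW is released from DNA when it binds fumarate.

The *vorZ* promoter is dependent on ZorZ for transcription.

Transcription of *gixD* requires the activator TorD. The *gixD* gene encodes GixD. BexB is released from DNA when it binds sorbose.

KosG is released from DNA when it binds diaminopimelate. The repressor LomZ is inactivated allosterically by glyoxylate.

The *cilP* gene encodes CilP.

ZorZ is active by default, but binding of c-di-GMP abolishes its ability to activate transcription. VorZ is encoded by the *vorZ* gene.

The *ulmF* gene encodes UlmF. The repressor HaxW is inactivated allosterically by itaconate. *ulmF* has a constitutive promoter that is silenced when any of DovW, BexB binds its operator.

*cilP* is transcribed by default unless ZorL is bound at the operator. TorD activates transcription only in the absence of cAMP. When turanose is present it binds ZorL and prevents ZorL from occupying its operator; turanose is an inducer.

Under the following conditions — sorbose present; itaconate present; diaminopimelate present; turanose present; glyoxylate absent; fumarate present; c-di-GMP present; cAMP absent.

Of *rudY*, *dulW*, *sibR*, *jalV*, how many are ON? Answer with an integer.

Turanose is present, so ZorL is inactive.
With no repressor bound, *cilP* is transcribed.
So CilP is produced and active.
Fumarate is present, so DovW is inactive.
Sorbose is present, so BexB is inactive.
With no repressor bound, *ulmF* is transcribed.
So UlmF is produced and active.
With repressor UlmF bound, *rudY* is not transcribed.
→ *rudY* is OFF.
Glyoxylate is absent, so LomZ is active.
Itaconate is present, so HaxW is inactive.
With repressor LomZ bound, *dulW* is not transcribed.
→ *dulW* is OFF.
Diaminopimelate is present, so KosG is inactive.
With no repressor bound, *sibR* is transcribed.
→ *sibR* is ON.
cAMP is absent, so TorD is active.
No repressor is bound and TorD is active, so *gixD* is transcribed.
So GixD is produced and active.
c-di-GMP is present, so ZorZ is inactive.
Required activator ZorZ is absent, so *vorZ* is not transcribed.
So VorZ is not produced.
With repressor GixD bound, *jalV* is not transcribed.
→ *jalV* is OFF.
1 of the 4 genes is transcribed.

1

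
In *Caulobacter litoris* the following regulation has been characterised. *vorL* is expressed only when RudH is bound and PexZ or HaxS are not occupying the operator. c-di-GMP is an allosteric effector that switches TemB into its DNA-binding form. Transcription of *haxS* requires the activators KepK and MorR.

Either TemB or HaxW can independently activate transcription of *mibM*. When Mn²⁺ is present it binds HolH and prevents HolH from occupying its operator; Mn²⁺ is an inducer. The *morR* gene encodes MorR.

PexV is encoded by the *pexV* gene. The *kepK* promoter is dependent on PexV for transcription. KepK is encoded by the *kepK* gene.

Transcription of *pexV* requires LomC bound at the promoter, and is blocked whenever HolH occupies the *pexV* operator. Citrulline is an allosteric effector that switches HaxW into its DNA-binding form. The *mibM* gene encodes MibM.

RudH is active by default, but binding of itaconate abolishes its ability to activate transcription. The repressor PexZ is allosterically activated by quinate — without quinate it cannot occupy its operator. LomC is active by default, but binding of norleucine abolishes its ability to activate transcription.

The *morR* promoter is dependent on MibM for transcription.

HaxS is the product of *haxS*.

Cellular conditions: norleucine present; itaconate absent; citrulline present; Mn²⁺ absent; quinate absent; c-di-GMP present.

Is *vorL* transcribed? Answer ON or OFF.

ON

Quinate is absent, so PexZ is inactive.
Itaconate is absent, so RudH is active.
Mn²⁺ is absent, so HolH is active.
Norleucine is present, so LomC is inactive.
With repressor HolH bound, *pexV* is not transcribed.
So PexV is not produced.
Required activator PexV is absent, so *kepK* is not transcribed.
So KepK is not produced.
c-di-GMP is present, so TemB is active.
Citrulline is present, so HaxW is active.
Activator TemB is present, so *mibM* is transcribed.
So MibM is produced and active.
No repressor is bound and MibM is active, so *morR* is transcribed.
So MorR is produced and active.
Required activator KepK is absent, so *haxS* is not transcribed.
So HaxS is not produced.
No repressor is bound and RudH is active, so *vorL* is transcribed.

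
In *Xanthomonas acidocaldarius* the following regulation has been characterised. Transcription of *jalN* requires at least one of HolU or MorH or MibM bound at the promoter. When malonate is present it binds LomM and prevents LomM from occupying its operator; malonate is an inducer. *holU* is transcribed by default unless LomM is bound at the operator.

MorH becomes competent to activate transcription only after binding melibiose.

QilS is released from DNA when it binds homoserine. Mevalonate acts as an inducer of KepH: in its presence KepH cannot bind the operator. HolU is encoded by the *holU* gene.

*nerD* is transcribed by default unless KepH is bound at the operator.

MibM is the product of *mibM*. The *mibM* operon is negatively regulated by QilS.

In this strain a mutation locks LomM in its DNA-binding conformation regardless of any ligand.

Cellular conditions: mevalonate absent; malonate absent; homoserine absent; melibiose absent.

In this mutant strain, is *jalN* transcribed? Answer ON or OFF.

OFF

LomM is constitutively active in this strain.
With repressor LomM bound, *holU* is not transcribed.
So HolU is not produced.
Melibiose is absent, so MorH is inactive.
Homoserine is absent, so QilS is active.
With repressor QilS bound, *mibM* is not transcribed.
So MibM is not produced.
No activator is available at the *jalN* promoter, so *jalN* is not transcribed.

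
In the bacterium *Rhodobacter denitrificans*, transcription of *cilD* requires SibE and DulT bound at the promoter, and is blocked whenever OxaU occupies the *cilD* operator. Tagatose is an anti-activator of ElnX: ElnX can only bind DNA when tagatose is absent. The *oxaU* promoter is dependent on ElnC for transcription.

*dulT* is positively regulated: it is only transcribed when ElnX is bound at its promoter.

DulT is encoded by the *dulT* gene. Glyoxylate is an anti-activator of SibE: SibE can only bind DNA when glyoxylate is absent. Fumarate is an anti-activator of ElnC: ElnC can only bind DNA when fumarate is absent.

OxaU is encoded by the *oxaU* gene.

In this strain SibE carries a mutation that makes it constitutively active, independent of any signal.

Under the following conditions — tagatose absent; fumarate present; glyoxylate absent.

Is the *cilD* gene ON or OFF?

ON

SibE is constitutively active in this strain.
Tagatose is absent, so ElnX is active.
No repressor is bound and ElnX is active, so *dulT* is transcribed.
So DulT is produced and active.
Fumarate is present, so ElnC is inactive.
Required activator ElnC is absent, so *oxaU* is not transcribed.
So OxaU is not produced.
No repressor is bound and SibE and DulT are active, so *cilD* is transcribed.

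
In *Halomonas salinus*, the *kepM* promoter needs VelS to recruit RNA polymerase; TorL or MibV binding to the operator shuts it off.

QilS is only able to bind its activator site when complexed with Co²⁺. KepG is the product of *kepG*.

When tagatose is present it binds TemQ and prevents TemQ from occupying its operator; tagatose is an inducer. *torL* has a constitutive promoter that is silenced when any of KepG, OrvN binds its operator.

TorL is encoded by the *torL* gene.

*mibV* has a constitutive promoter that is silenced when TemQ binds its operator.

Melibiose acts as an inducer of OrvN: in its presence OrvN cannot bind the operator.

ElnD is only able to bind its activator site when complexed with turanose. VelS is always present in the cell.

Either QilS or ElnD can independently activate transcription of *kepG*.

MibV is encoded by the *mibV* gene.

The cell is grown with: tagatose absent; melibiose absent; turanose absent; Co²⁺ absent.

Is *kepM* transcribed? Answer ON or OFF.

Co²⁺ is absent, so QilS is inactive.
Turanose is absent, so ElnD is inactive.
No activator is available at the *kepG* promoter, so *kepG* is not transcribed.
So KepG is not produced.
Melibiose is absent, so OrvN is active.
With repressor OrvN bound, *torL* is not transcribed.
So TorL is not produced.
VelS is produced constitutively and is active.
Tagatose is absent, so TemQ is active.
With repressor TemQ bound, *mibV* is not transcribed.
So MibV is not produced.
No repressor is bound and VelS is active, so *kepM* is transcribed.

ON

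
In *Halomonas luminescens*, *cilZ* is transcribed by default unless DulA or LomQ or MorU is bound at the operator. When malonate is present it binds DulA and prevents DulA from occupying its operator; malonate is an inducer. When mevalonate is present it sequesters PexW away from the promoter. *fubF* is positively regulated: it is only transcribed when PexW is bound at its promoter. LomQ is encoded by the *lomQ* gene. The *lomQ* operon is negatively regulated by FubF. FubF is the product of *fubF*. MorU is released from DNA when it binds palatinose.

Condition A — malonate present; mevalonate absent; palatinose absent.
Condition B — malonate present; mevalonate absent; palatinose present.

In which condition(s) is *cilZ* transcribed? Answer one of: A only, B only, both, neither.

Condition A:
Malonate is present, so DulA is inactive.
Mevalonate is absent, so PexW is active.
No repressor is bound and PexW is active, so *fubF* is transcribed.
So FubF is produced and active.
With repressor FubF bound, *lomQ* is not transcribed.
So LomQ is not produced.
Palatinose is absent, so MorU is active.
With repressor MorU bound, *cilZ* is not transcribed.
→ *cilZ* is OFF in A.
Condition B:
Malonate is present, so DulA is inactive.
Mevalonate is absent, so PexW is active.
No repressor is bound and PexW is active, so *fubF* is transcribed.
So FubF is produced and active.
With repressor FubF bound, *lomQ* is not transcribed.
So LomQ is not produced.
Palatinose is present, so MorU is inactive.
With no repressor bound, *cilZ* is transcribed.
→ *cilZ* is ON in B.

B only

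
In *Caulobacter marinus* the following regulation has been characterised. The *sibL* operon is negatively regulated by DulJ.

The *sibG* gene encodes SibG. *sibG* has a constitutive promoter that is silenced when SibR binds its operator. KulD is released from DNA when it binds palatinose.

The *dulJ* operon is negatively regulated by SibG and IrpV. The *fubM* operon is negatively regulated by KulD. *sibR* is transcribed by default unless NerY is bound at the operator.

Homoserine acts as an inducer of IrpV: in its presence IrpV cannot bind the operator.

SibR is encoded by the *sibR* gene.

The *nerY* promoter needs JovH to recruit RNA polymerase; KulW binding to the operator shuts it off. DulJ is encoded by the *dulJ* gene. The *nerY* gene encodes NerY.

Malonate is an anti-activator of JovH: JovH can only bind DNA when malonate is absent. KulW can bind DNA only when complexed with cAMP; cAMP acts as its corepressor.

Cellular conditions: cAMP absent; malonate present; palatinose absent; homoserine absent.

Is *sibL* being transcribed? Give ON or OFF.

cAMP is absent, so KulW is inactive.
Malonate is present, so JovH is inactive.
Required activator JovH is absent, so *nerY* is not transcribed.
So NerY is not produced.
With no repressor bound, *sibR* is transcribed.
So SibR is produced and active.
With repressor SibR bound, *sibG* is not transcribed.
So SibG is not produced.
Homoserine is absent, so IrpV is active.
With repressor IrpV bound, *dulJ* is not transcribed.
So DulJ is not produced.
With no repressor bound, *sibL* is transcribed.

ON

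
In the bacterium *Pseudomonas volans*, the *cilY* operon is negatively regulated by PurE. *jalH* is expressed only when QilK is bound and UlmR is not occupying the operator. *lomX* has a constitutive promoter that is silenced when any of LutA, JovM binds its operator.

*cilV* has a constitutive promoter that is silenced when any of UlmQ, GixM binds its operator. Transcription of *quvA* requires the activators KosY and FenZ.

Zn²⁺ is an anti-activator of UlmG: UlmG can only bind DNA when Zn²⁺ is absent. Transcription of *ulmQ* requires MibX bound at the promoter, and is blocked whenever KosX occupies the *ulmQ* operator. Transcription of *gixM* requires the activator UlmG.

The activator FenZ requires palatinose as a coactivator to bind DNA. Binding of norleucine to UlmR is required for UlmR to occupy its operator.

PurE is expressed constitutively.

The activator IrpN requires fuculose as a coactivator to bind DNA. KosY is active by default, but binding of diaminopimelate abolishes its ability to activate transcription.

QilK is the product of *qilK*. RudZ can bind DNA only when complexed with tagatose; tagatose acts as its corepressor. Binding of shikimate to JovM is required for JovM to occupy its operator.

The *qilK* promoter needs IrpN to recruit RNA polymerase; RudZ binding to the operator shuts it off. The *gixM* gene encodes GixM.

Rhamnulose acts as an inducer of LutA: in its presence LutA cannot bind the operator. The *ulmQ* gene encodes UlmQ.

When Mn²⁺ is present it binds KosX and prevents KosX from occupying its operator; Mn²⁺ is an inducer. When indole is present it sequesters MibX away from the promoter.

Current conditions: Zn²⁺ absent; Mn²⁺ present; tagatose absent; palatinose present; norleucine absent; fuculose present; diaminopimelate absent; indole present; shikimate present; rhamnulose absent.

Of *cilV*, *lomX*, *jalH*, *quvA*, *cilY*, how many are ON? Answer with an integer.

Mn²⁺ is present, so KosX is inactive.
Indole is present, so MibX is inactive.
Required activator MibX is absent, so *ulmQ* is not transcribed.
So UlmQ is not produced.
Zn²⁺ is absent, so UlmG is active.
No repressor is bound and UlmG is active, so *gixM* is transcribed.
So GixM is produced and active.
With repressor GixM bound, *cilV* is not transcribed.
→ *cilV* is OFF.
Rhamnulose is absent, so LutA is active.
Shikimate is present, so JovM is active.
With repressor LutA bound, *lomX* is not transcribed.
→ *lomX* is OFF.
Norleucine is absent, so UlmR is inactive.
Fuculose is present, so IrpN is active.
Tagatose is absent, so RudZ is inactive.
No repressor is bound and IrpN is active, so *qilK* is transcribed.
So QilK is produced and active.
No repressor is bound and QilK is active, so *jalH* is transcribed.
→ *jalH* is ON.
Diaminopimelate is absent, so KosY is active.
Palatinose is present, so FenZ is active.
No repressor is bound and KosY and FenZ are active, so *quvA* is transcribed.
→ *quvA* is ON.
PurE is produced constitutively and is active.
With repressor PurE bound, *cilY* is not transcribed.
→ *cilY* is OFF.
2 of the 5 genes are transcribed.

2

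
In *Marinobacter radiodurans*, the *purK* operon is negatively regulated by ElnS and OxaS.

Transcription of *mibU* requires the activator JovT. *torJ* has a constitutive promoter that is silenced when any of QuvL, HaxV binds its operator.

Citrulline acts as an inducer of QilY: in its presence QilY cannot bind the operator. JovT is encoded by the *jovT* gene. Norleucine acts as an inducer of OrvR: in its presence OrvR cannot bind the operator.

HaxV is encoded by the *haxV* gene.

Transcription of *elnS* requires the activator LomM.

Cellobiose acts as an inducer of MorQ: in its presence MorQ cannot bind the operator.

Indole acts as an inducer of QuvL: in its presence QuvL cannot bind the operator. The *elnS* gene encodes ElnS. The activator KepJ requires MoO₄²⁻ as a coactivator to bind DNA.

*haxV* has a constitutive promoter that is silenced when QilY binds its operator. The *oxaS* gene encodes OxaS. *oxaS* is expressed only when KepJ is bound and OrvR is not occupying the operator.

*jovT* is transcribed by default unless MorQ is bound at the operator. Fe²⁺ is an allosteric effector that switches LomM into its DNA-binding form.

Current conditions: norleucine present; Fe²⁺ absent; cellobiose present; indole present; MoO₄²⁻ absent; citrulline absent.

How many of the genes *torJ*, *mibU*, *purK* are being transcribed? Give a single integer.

Indole is present, so QuvL is inactive.
Citrulline is absent, so QilY is active.
With repressor QilY bound, *haxV* is not transcribed.
So HaxV is not produced.
With no repressor bound, *torJ* is transcribed.
→ *torJ* is ON.
Cellobiose is present, so MorQ is inactive.
With no repressor bound, *jovT* is transcribed.
So JovT is produced and active.
No repressor is bound and JovT is active, so *mibU* is transcribed.
→ *mibU* is ON.
Fe²⁺ is absent, so LomM is inactive.
Required activator LomM is absent, so *elnS* is not transcribed.
So ElnS is not produced.
Norleucine is present, so OrvR is inactive.
MoO₄²⁻ is absent, so KepJ is inactive.
Required activator KepJ is absent, so *oxaS* is not transcribed.
So OxaS is not produced.
With no repressor bound, *purK* is transcribed.
→ *purK* is ON.
3 of the 3 genes are transcribed.

3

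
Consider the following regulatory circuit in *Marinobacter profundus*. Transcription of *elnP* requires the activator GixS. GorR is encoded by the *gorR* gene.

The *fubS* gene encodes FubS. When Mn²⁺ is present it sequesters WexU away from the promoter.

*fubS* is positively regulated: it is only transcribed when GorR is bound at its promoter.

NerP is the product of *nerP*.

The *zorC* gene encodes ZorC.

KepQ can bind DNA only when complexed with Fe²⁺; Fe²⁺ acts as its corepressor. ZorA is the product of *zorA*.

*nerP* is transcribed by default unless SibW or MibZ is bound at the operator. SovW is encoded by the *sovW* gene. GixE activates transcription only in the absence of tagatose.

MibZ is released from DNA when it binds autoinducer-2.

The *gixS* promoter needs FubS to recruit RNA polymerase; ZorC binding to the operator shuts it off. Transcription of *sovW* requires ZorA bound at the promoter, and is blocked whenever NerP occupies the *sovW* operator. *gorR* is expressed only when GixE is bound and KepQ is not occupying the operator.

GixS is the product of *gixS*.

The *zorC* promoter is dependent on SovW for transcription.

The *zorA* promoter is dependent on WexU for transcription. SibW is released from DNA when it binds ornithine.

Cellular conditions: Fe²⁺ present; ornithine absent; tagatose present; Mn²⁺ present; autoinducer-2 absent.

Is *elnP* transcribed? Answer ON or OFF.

OFF

Mn²⁺ is present, so WexU is inactive.
Required activator WexU is absent, so *zorA* is not transcribed.
So ZorA is not produced.
Ornithine is absent, so SibW is active.
Autoinducer-2 is absent, so MibZ is active.
With repressor SibW bound, *nerP* is not transcribed.
So NerP is not produced.
Required activator ZorA is absent, so *sovW* is not transcribed.
So SovW is not produced.
Required activator SovW is absent, so *zorC* is not transcribed.
So ZorC is not produced.
Fe²⁺ is present, so KepQ is active.
Tagatose is present, so GixE is inactive.
With repressor KepQ bound, *gorR* is not transcribed.
So GorR is not produced.
Required activator GorR is absent, so *fubS* is not transcribed.
So FubS is not produced.
Required activator FubS is absent, so *gixS* is not transcribed.
So GixS is not produced.
Required activator GixS is absent, so *elnP* is not transcribed.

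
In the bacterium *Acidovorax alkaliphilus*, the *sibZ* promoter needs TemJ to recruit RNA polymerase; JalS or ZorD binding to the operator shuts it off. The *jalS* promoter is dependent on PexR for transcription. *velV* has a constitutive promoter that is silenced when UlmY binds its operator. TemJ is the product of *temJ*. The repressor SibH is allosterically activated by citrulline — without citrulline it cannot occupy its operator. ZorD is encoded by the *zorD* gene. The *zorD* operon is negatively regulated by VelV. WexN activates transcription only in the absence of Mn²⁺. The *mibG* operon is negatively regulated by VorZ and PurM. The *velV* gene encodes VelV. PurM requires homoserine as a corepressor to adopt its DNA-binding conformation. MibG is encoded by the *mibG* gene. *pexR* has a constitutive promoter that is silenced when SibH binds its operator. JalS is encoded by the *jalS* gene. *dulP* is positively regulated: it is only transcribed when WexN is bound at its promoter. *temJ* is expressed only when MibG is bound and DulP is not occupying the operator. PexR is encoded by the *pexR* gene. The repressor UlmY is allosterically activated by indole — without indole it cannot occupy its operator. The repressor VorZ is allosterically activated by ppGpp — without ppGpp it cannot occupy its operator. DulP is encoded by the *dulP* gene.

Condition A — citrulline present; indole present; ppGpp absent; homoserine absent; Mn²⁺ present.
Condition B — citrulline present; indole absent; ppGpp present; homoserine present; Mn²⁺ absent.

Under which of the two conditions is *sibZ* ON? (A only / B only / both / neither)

neither

Condition A:
Citrulline is present, so SibH is active.
With repressor SibH bound, *pexR* is not transcribed.
So PexR is not produced.
Required activator PexR is absent, so *jalS* is not transcribed.
So JalS is not produced.
Indole is present, so UlmY is active.
With repressor UlmY bound, *velV* is not transcribed.
So VelV is not produced.
With no repressor bound, *zorD* is transcribed.
So ZorD is produced and active.
ppGpp is absent, so VorZ is inactive.
Homoserine is absent, so PurM is inactive.
With no repressor bound, *mibG* is transcribed.
So MibG is produced and active.
Mn²⁺ is present, so WexN is inactive.
Required activator WexN is absent, so *dulP* is not transcribed.
So DulP is not produced.
No repressor is bound and MibG is active, so *temJ* is transcribed.
So TemJ is produced and active.
With repressor ZorD bound, *sibZ* is not transcribed.
→ *sibZ* is OFF in A.
Condition B:
Citrulline is present, so SibH is active.
With repressor SibH bound, *pexR* is not transcribed.
So PexR is not produced.
Required activator PexR is absent, so *jalS* is not transcribed.
So JalS is not produced.
Indole is absent, so UlmY is inactive.
With no repressor bound, *velV* is transcribed.
So VelV is produced and active.
With repressor VelV bound, *zorD* is not transcribed.
So ZorD is not produced.
ppGpp is present, so VorZ is active.
Homoserine is present, so PurM is active.
With repressor VorZ bound, *mibG* is not transcribed.
So MibG is not produced.
Mn²⁺ is absent, so WexN is active.
No repressor is bound and WexN is active, so *dulP* is transcribed.
So DulP is produced and active.
With repressor DulP bound, *temJ* is not transcribed.
So TemJ is not produced.
Required activator TemJ is absent, so *sibZ* is not transcribed.
→ *sibZ* is OFF in B.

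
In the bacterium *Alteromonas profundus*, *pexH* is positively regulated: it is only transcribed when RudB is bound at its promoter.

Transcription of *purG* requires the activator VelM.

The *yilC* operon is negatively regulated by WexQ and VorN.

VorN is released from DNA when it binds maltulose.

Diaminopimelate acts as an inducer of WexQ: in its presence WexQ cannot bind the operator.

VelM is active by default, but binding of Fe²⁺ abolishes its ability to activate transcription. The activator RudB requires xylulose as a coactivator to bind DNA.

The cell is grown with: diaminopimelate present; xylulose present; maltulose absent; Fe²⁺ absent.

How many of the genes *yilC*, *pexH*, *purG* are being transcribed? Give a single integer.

2

Diaminopimelate is present, so WexQ is inactive.
Maltulose is absent, so VorN is active.
With repressor VorN bound, *yilC* is not transcribed.
→ *yilC* is OFF.
Xylulose is present, so RudB is active.
No repressor is bound and RudB is active, so *pexH* is transcribed.
→ *pexH* is ON.
Fe²⁺ is absent, so VelM is active.
No repressor is bound and VelM is active, so *purG* is transcribed.
→ *purG* is ON.
2 of the 3 genes are transcribed.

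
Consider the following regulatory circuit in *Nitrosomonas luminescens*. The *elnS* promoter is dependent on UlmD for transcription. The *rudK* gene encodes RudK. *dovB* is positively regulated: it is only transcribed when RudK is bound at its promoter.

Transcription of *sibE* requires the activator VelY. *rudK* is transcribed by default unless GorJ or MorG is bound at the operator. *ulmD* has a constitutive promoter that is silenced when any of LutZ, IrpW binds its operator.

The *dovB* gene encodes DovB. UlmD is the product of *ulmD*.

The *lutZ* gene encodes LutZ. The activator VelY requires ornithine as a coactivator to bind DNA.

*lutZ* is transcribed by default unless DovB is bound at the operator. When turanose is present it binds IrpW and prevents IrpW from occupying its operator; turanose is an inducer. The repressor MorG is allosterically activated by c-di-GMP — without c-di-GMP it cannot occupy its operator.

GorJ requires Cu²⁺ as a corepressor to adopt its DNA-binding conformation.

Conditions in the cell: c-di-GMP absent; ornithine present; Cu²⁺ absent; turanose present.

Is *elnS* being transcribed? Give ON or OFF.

Cu²⁺ is absent, so GorJ is inactive.
c-di-GMP is absent, so MorG is inactive.
With no repressor bound, *rudK* is transcribed.
So RudK is produced and active.
No repressor is bound and RudK is active, so *dovB* is transcribed.
So DovB is produced and active.
With repressor DovB bound, *lutZ* is not transcribed.
So LutZ is not produced.
Turanose is present, so IrpW is inactive.
With no repressor bound, *ulmD* is transcribed.
So UlmD is produced and active.
No repressor is bound and UlmD is active, so *elnS* is transcribed.

ON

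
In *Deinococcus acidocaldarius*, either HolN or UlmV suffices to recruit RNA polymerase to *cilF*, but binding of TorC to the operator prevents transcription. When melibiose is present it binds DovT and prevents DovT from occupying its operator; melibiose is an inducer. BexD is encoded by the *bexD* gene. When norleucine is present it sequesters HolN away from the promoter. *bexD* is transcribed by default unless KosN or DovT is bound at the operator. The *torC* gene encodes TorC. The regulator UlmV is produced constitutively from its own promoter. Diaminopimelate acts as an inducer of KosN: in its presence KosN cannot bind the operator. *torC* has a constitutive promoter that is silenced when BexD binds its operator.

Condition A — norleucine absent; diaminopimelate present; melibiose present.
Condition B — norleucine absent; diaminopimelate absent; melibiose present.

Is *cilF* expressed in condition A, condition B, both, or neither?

A only

Condition A:
Norleucine is absent, so HolN is active.
UlmV is produced constitutively and is active.
Diaminopimelate is present, so KosN is inactive.
Melibiose is present, so DovT is inactive.
With no repressor bound, *bexD* is transcribed.
So BexD is produced and active.
With repressor BexD bound, *torC* is not transcribed.
So TorC is not produced.
Activator HolN is present, so *cilF* is transcribed.
→ *cilF* is ON in A.
Condition B:
Norleucine is absent, so HolN is active.
UlmV is produced constitutively and is active.
Diaminopimelate is absent, so KosN is active.
Melibiose is present, so DovT is inactive.
With repressor KosN bound, *bexD* is not transcribed.
So BexD is not produced.
With no repressor bound, *torC* is transcribed.
So TorC is produced and active.
With repressor TorC bound, *cilF* is not transcribed.
→ *cilF* is OFF in B.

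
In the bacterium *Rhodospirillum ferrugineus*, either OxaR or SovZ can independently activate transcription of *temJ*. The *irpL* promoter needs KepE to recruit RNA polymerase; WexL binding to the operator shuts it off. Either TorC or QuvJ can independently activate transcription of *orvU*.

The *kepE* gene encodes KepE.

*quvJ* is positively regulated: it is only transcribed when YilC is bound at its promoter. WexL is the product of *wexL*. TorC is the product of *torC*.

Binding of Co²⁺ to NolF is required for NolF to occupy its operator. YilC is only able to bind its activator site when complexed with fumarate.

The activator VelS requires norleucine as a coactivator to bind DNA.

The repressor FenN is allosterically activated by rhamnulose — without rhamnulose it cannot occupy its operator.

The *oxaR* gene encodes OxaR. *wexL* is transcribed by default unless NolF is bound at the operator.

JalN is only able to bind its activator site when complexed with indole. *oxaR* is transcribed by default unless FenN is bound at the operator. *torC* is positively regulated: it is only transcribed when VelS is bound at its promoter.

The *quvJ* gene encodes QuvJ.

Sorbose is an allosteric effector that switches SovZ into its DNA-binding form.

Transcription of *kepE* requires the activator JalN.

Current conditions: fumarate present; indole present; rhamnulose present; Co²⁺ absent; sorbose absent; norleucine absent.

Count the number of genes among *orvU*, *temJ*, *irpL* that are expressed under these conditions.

1

Norleucine is absent, so VelS is inactive.
Required activator VelS is absent, so *torC* is not transcribed.
So TorC is not produced.
Fumarate is present, so YilC is active.
No repressor is bound and YilC is active, so *quvJ* is transcribed.
So QuvJ is produced and active.
Activator QuvJ is present, so *orvU* is transcribed.
→ *orvU* is ON.
Rhamnulose is present, so FenN is active.
With repressor FenN bound, *oxaR* is not transcribed.
So OxaR is not produced.
Sorbose is absent, so SovZ is inactive.
No activator is available at the *temJ* promoter, so *temJ* is not transcribed.
→ *temJ* is OFF.
Co²⁺ is absent, so NolF is inactive.
With no repressor bound, *wexL* is transcribed.
So WexL is produced and active.
Indole is present, so JalN is active.
No repressor is bound and JalN is active, so *kepE* is transcribed.
So KepE is produced and active.
With repressor WexL bound, *irpL* is not transcribed.
→ *irpL* is OFF.
1 of the 3 genes is transcribed.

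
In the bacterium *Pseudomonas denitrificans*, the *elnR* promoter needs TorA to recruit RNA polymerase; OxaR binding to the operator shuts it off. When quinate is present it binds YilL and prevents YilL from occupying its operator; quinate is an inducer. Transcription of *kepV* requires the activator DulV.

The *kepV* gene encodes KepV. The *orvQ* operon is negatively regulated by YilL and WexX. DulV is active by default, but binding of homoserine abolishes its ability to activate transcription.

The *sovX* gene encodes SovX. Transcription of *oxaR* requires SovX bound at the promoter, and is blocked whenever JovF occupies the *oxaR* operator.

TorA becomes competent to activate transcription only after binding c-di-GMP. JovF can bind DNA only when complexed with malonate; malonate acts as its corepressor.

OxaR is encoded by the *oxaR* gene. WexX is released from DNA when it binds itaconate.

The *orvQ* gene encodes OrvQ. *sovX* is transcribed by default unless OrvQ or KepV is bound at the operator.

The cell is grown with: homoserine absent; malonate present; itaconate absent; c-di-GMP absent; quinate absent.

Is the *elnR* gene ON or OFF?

OFF

Malonate is present, so JovF is active.
Quinate is absent, so YilL is active.
Itaconate is absent, so WexX is active.
With repressor YilL bound, *orvQ* is not transcribed.
So OrvQ is not produced.
Homoserine is absent, so DulV is active.
No repressor is bound and DulV is active, so *kepV* is transcribed.
So KepV is produced and active.
With repressor KepV bound, *sovX* is not transcribed.
So SovX is not produced.
With repressor JovF bound, *oxaR* is not transcribed.
So OxaR is not produced.
c-di-GMP is absent, so TorA is inactive.
Required activator TorA is absent, so *elnR* is not transcribed.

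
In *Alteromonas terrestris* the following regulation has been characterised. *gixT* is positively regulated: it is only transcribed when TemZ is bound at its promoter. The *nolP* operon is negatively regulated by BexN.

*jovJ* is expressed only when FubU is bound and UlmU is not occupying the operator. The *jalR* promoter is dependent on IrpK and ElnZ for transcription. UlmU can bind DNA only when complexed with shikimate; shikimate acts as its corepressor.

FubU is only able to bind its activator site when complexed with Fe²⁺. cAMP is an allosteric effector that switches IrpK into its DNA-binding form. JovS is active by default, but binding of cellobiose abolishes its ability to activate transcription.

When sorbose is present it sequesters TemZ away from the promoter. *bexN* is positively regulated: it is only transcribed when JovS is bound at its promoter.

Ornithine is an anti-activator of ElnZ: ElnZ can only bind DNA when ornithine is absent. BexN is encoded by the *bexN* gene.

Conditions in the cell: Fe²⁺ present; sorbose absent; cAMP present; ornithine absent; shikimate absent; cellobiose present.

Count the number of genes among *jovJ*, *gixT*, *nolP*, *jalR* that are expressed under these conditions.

4

Shikimate is absent, so UlmU is inactive.
Fe²⁺ is present, so FubU is active.
No repressor is bound and FubU is active, so *jovJ* is transcribed.
→ *jovJ* is ON.
Sorbose is absent, so TemZ is active.
No repressor is bound and TemZ is active, so *gixT* is transcribed.
→ *gixT* is ON.
Cellobiose is present, so JovS is inactive.
Required activator JovS is absent, so *bexN* is not transcribed.
So BexN is not produced.
With no repressor bound, *nolP* is transcribed.
→ *nolP* is ON.
cAMP is present, so IrpK is active.
Ornithine is absent, so ElnZ is active.
No repressor is bound and IrpK and ElnZ are active, so *jalR* is transcribed.
→ *jalR* is ON.
4 of the 4 genes are transcribed.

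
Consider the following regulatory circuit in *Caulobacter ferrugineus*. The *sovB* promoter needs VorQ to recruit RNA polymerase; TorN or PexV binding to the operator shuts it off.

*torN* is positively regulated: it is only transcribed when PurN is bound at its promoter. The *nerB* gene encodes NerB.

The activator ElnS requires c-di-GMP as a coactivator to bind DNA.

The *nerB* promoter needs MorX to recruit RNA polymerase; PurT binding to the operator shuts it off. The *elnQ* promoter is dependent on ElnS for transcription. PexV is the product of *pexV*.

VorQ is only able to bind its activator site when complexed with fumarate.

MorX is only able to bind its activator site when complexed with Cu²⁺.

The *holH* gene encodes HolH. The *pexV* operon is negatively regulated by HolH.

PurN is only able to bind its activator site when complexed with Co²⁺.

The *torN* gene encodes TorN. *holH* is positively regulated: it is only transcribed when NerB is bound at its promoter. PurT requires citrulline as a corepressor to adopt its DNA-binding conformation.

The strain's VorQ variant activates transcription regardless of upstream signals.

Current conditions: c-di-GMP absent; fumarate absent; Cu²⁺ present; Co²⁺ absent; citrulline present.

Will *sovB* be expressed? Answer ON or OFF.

VorQ is constitutively active in this strain.
Co²⁺ is absent, so PurN is inactive.
Required activator PurN is absent, so *torN* is not transcribed.
So TorN is not produced.
Citrulline is present, so PurT is active.
Cu²⁺ is present, so MorX is active.
With repressor PurT bound, *nerB* is not transcribed.
So NerB is not produced.
Required activator NerB is absent, so *holH* is not transcribed.
So HolH is not produced.
With no repressor bound, *pexV* is transcribed.
So PexV is produced and active.
With repressor PexV bound, *sovB* is not transcribed.

OFF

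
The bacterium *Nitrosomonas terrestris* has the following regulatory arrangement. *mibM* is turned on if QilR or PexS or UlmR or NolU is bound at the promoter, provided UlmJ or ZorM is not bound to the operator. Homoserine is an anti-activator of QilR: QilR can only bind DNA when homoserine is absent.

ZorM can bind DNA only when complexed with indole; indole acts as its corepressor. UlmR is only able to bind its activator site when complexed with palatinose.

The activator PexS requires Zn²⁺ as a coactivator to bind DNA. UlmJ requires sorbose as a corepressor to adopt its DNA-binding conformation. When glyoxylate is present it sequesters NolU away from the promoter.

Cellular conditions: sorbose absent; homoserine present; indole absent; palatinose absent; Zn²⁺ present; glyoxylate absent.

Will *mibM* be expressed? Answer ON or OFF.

ON

Homoserine is present, so QilR is inactive.
Zn²⁺ is present, so PexS is active.
Sorbose is absent, so UlmJ is inactive.
Indole is absent, so ZorM is inactive.
Palatinose is absent, so UlmR is inactive.
Glyoxylate is absent, so NolU is active.
Activator PexS is present, so *mibM* is transcribed.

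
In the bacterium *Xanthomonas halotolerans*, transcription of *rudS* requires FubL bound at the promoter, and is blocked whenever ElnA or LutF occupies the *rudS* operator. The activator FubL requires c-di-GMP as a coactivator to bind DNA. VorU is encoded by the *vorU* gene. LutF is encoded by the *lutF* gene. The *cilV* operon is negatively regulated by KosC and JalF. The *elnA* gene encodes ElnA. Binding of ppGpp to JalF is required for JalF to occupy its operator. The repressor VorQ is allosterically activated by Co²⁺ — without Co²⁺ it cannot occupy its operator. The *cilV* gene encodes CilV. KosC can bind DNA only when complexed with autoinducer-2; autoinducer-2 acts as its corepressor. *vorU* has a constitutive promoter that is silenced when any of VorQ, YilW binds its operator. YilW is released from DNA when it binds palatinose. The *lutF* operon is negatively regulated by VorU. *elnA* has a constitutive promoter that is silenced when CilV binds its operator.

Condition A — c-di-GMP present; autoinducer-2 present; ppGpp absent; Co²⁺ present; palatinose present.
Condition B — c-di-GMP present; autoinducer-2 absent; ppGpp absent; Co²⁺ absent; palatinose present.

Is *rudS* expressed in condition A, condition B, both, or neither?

B only

Condition A:
c-di-GMP is present, so FubL is active.
Autoinducer-2 is present, so KosC is active.
ppGpp is absent, so JalF is inactive.
With repressor KosC bound, *cilV* is not transcribed.
So CilV is not produced.
With no repressor bound, *elnA* is transcribed.
So ElnA is produced and active.
Co²⁺ is present, so VorQ is active.
Palatinose is present, so YilW is inactive.
With repressor VorQ bound, *vorU* is not transcribed.
So VorU is not produced.
With no repressor bound, *lutF* is transcribed.
So LutF is produced and active.
With repressor ElnA bound, *rudS* is not transcribed.
→ *rudS* is OFF in A.
Condition B:
c-di-GMP is present, so FubL is active.
Autoinducer-2 is absent, so KosC is inactive.
ppGpp is absent, so JalF is inactive.
With no repressor bound, *cilV* is transcribed.
So CilV is produced and active.
With repressor CilV bound, *elnA* is not transcribed.
So ElnA is not produced.
Co²⁺ is absent, so VorQ is inactive.
Palatinose is present, so YilW is inactive.
With no repressor bound, *vorU* is transcribed.
So VorU is produced and active.
With repressor VorU bound, *lutF* is not transcribed.
So LutF is not produced.
No repressor is bound and FubL is active, so *rudS* is transcribed.
→ *rudS* is ON in B.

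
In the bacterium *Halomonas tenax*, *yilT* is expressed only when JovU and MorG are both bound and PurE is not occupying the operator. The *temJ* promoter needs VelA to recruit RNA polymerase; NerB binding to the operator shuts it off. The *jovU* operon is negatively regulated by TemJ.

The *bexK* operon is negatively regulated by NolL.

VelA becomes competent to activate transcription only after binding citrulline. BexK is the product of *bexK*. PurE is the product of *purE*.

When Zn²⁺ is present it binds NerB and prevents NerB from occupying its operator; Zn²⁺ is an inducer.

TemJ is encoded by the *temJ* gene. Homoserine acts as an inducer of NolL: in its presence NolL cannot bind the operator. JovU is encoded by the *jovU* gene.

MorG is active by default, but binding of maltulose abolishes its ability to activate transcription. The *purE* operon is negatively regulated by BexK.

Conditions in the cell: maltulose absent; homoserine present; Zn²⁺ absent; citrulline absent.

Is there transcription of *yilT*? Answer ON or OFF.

Homoserine is present, so NolL is inactive.
With no repressor bound, *bexK* is transcribed.
So BexK is produced and active.
With repressor BexK bound, *purE* is not transcribed.
So PurE is not produced.
Zn²⁺ is absent, so NerB is active.
Citrulline is absent, so VelA is inactive.
With repressor NerB bound, *temJ* is not transcribed.
So TemJ is not produced.
With no repressor bound, *jovU* is transcribed.
So JovU is produced and active.
Maltulose is absent, so MorG is active.
No repressor is bound and JovU and MorG are active, so *yilT* is transcribed.

ON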